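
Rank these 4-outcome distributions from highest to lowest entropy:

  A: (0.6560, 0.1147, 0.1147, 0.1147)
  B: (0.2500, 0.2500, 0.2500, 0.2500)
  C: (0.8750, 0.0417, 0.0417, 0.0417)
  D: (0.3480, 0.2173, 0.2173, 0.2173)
B > D > A > C

Key insight: Entropy is maximized by uniform distributions and minimized by concentrated distributions.

Entropies:
  H(A) = 1.4738 bits
  H(B) = 2.0000 bits
  H(C) = 0.7417 bits
  H(D) = 1.9657 bits

Ranking: B > D > A > C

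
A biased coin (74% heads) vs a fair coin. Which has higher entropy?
Fair coin

The fair coin is uniform (p=0.5), maximizing binary entropy at 1 bit. The biased coin has H(0.74) ≈ 0.827 bits — its outcome is more predictable, so its entropy is lower.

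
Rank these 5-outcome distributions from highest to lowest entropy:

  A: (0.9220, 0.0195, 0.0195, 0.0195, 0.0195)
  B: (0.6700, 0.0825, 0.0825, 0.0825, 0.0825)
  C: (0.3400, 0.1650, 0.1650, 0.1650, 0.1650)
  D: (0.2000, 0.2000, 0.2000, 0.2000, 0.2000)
D > C > B > A

Key insight: Entropy is maximized by uniform distributions and minimized by concentrated distributions.

Entropies:
  H(A) = 0.5511 bits
  H(B) = 1.5749 bits
  H(C) = 2.2448 bits
  H(D) = 2.3219 bits

Ranking: D > C > B > A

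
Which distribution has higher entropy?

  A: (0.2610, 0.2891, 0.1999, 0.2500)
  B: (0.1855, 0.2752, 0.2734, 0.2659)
A

Both distributions are close to uniform, making this a harder comparison.

H(A) = 1.9877 bits
H(B) = 1.9828 bits

The distribution closer to uniform has higher entropy.
Answer: A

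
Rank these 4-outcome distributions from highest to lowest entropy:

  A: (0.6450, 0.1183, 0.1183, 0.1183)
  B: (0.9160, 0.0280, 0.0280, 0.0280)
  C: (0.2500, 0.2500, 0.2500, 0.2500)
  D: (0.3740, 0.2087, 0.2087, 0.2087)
C > D > A > B

Key insight: Entropy is maximized by uniform distributions and minimized by concentrated distributions.

Entropies:
  H(A) = 1.5011 bits
  H(B) = 0.5493 bits
  H(C) = 2.0000 bits
  H(D) = 1.9459 bits

Ranking: C > D > A > B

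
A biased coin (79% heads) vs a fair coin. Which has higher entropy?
Fair coin

The fair coin is uniform (p=0.5), maximizing binary entropy at 1 bit. The biased coin has H(0.79) ≈ 0.741 bits — its outcome is more predictable, so its entropy is lower.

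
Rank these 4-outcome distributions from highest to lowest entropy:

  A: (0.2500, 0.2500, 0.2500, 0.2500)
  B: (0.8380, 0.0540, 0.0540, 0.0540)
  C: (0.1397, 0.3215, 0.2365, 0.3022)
A > C > B

Key insight: Entropy is maximized by uniform distributions and minimized by concentrated distributions.

- Uniform distributions have maximum entropy log₂(4) = 2.0000 bits
- The more "peaked" or concentrated a distribution, the lower its entropy

Entropies:
  H(A) = 2.0000 bits
  H(B) = 0.8958 bits
  H(C) = 1.9367 bits

Ranking: A > C > B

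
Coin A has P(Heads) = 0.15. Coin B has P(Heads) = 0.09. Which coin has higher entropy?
A

For binary distributions, entropy is maximized at p=0.5 and decreases as p moves toward 0 or 1.

H(A) = H(0.15) = 0.6098 bits
H(B) = H(0.09) = 0.4365 bits

Distribution A (p=0.15) is closer to uniform (p=0.5), so it has higher entropy.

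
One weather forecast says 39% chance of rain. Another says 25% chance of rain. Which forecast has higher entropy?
39% forecast

Treat each forecast as a Bernoulli distribution. Binary entropy is maximized at p=0.5 and falls off symmetrically toward 0 or 1. The 39% forecast is closer to 50%, so it is more uncertain. H(39%) ≈ 0.965 bits, H(25%) ≈ 0.811 bits.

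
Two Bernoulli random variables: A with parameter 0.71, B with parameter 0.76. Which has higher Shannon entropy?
A

For binary distributions, entropy is maximized at p=0.5 and decreases as p moves toward 0 or 1.

H(A) = H(0.71) = 0.8687 bits
H(B) = H(0.76) = 0.7950 bits

Distribution A (p=0.71) is closer to uniform (p=0.5), so it has higher entropy.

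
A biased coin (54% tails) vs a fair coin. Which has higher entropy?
Fair coin

The fair coin is uniform (p=0.5), maximizing binary entropy at 1 bit. The biased coin has H(0.54) ≈ 0.995 bits — its outcome is more predictable, so its entropy is lower.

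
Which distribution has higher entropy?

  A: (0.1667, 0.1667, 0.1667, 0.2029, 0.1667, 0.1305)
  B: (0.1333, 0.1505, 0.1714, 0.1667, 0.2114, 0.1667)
A

Both distributions are close to uniform, making this a harder comparison.

H(A) = 2.5735 bits
H(B) = 2.5705 bits

The distribution closer to uniform has higher entropy.
Answer: A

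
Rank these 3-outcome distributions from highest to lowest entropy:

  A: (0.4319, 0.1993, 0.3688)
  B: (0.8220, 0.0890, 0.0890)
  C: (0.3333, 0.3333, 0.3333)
C > A > B

Key insight: Entropy is maximized by uniform distributions and minimized by concentrated distributions.

- Uniform distributions have maximum entropy log₂(3) = 1.5850 bits
- The more "peaked" or concentrated a distribution, the lower its entropy

Entropies:
  H(A) = 1.5176 bits
  H(B) = 0.8537 bits
  H(C) = 1.5850 bits

Ranking: C > A > B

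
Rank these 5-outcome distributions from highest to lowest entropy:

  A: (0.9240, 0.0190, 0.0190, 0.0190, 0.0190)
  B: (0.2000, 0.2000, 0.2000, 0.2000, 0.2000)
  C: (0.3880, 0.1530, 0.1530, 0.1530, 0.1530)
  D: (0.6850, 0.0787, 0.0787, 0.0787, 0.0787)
B > C > D > A

Key insight: Entropy is maximized by uniform distributions and minimized by concentrated distributions.

Entropies:
  H(A) = 0.5399 bits
  H(B) = 2.3219 bits
  H(C) = 2.1875 bits
  H(D) = 1.5289 bits

Ranking: B > C > D > A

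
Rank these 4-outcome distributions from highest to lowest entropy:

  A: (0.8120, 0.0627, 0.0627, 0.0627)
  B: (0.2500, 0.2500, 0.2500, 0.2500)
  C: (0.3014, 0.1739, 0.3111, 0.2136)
B > C > A

Key insight: Entropy is maximized by uniform distributions and minimized by concentrated distributions.

- Uniform distributions have maximum entropy log₂(4) = 2.0000 bits
- The more "peaked" or concentrated a distribution, the lower its entropy

Entropies:
  H(A) = 0.9952 bits
  H(B) = 2.0000 bits
  H(C) = 1.9601 bits

Ranking: B > C > A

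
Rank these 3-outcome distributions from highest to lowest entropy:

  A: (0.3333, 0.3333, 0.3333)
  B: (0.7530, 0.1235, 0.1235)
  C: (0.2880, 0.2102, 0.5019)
A > C > B

Key insight: Entropy is maximized by uniform distributions and minimized by concentrated distributions.

- Uniform distributions have maximum entropy log₂(3) = 1.5850 bits
- The more "peaked" or concentrated a distribution, the lower its entropy

Entropies:
  H(A) = 1.5850 bits
  H(B) = 1.0535 bits
  H(C) = 1.4893 bits

Ranking: A > C > B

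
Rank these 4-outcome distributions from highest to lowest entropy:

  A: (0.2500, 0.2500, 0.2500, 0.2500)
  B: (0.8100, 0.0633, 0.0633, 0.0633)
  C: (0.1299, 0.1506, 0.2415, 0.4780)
A > C > B

Key insight: Entropy is maximized by uniform distributions and minimized by concentrated distributions.

- Uniform distributions have maximum entropy log₂(4) = 2.0000 bits
- The more "peaked" or concentrated a distribution, the lower its entropy

Entropies:
  H(A) = 2.0000 bits
  H(B) = 1.0026 bits
  H(C) = 1.7978 bits

Ranking: A > C > B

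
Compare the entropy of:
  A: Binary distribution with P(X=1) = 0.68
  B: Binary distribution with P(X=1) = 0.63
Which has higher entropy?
B

For binary distributions, entropy is maximized at p=0.5 and decreases as p moves toward 0 or 1.

H(A) = H(0.68) = 0.9044 bits
H(B) = H(0.63) = 0.9507 bits

Distribution B (p=0.63) is closer to uniform (p=0.5), so it has higher entropy.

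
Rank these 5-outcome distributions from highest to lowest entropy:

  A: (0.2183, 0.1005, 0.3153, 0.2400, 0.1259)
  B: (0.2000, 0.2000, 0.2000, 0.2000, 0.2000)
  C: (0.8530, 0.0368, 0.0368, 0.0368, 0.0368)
B > A > C

Key insight: Entropy is maximized by uniform distributions and minimized by concentrated distributions.

- Uniform distributions have maximum entropy log₂(5) = 2.3219 bits
- The more "peaked" or concentrated a distribution, the lower its entropy

Entropies:
  H(A) = 2.2080 bits
  H(B) = 2.3219 bits
  H(C) = 0.8963 bits

Ranking: B > A > C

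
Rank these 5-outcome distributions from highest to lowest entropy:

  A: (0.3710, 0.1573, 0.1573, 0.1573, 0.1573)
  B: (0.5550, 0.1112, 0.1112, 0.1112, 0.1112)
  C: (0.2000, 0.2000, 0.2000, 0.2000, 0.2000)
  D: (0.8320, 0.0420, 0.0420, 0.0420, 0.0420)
C > A > B > D

Key insight: Entropy is maximized by uniform distributions and minimized by concentrated distributions.

Entropies:
  H(A) = 2.2094 bits
  H(B) = 1.8813 bits
  H(C) = 2.3219 bits
  H(D) = 0.9891 bits

Ranking: C > A > B > D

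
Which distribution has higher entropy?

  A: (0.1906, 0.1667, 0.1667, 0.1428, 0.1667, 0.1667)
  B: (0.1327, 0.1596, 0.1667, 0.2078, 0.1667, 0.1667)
A

Both distributions are close to uniform, making this a harder comparison.

H(A) = 2.5800 bits
H(B) = 2.5726 bits

The distribution closer to uniform has higher entropy.
Answer: A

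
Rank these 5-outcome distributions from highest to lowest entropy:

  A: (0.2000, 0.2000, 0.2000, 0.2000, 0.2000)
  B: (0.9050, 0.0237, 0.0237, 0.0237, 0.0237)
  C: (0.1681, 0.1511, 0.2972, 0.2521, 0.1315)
A > C > B

Key insight: Entropy is maximized by uniform distributions and minimized by concentrated distributions.

- Uniform distributions have maximum entropy log₂(5) = 2.3219 bits
- The more "peaked" or concentrated a distribution, the lower its entropy

Entropies:
  H(A) = 2.3219 bits
  H(B) = 0.6429 bits
  H(C) = 2.2506 bits

Ranking: A > C > B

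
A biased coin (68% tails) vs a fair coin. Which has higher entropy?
Fair coin

The fair coin is uniform (p=0.5), maximizing binary entropy at 1 bit. The biased coin has H(0.68) ≈ 0.904 bits — its outcome is more predictable, so its entropy is lower.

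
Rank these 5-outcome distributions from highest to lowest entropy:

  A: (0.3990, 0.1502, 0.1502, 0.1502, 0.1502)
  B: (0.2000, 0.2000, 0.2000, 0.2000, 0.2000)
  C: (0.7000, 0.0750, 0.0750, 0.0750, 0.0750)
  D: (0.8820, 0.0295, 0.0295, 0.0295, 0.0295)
B > A > C > D

Key insight: Entropy is maximized by uniform distributions and minimized by concentrated distributions.

Entropies:
  H(A) = 2.1724 bits
  H(B) = 2.3219 bits
  H(C) = 1.4813 bits
  H(D) = 0.7596 bits

Ranking: B > A > C > D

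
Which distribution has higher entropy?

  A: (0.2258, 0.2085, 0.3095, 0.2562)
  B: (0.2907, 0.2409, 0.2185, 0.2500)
B

Both distributions are close to uniform, making this a harder comparison.

H(A) = 1.9834 bits
H(B) = 1.9922 bits

The distribution closer to uniform has higher entropy.
Answer: B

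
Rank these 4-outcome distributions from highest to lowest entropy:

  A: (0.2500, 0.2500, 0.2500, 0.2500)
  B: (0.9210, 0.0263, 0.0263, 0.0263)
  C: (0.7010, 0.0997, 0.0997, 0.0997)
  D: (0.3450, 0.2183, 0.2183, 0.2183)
A > D > C > B

Key insight: Entropy is maximized by uniform distributions and minimized by concentrated distributions.

Entropies:
  H(A) = 2.0000 bits
  H(B) = 0.5239 bits
  H(C) = 1.3540 bits
  H(D) = 1.9677 bits

Ranking: A > D > C > B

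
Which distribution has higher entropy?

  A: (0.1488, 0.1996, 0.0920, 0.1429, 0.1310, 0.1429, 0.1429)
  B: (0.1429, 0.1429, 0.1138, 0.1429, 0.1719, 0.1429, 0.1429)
B

Both distributions are close to uniform, making this a harder comparison.

H(A) = 2.7770 bits
H(B) = 2.7988 bits

The distribution closer to uniform has higher entropy.
Answer: B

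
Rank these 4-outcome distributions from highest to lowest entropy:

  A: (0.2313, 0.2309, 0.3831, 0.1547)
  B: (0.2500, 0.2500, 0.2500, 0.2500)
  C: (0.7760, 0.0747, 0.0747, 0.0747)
B > A > C

Key insight: Entropy is maximized by uniform distributions and minimized by concentrated distributions.

- Uniform distributions have maximum entropy log₂(4) = 2.0000 bits
- The more "peaked" or concentrated a distribution, the lower its entropy

Entropies:
  H(A) = 1.9236 bits
  H(B) = 2.0000 bits
  H(C) = 1.1224 bits

Ranking: B > A > C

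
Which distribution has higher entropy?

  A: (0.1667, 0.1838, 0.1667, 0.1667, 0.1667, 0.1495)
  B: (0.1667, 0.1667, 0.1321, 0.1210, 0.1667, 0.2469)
A

Both distributions are close to uniform, making this a harder comparison.

H(A) = 2.5824 bits
H(B) = 2.5451 bits

The distribution closer to uniform has higher entropy.
Answer: A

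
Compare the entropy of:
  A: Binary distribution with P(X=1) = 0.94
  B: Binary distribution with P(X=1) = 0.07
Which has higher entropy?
B

For binary distributions, entropy is maximized at p=0.5 and decreases as p moves toward 0 or 1.

H(A) = H(0.94) = 0.3274 bits
H(B) = H(0.07) = 0.3659 bits

Distribution B (p=0.07) is closer to uniform (p=0.5), so it has higher entropy.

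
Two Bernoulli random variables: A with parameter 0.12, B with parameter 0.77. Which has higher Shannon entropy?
B

For binary distributions, entropy is maximized at p=0.5 and decreases as p moves toward 0 or 1.

H(A) = H(0.12) = 0.5294 bits
H(B) = H(0.77) = 0.7780 bits

Distribution B (p=0.77) is closer to uniform (p=0.5), so it has higher entropy.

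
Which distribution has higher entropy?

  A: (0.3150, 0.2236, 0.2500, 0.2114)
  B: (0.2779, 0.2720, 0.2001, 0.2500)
B

Both distributions are close to uniform, making this a harder comparison.

H(A) = 1.9821 bits
H(B) = 1.9888 bits

The distribution closer to uniform has higher entropy.
Answer: B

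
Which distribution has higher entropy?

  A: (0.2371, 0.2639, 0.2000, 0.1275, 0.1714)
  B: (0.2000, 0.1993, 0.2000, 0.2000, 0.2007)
B

Both distributions are close to uniform, making this a harder comparison.

H(A) = 2.2790 bits
H(B) = 2.3219 bits

The distribution closer to uniform has higher entropy.
Answer: B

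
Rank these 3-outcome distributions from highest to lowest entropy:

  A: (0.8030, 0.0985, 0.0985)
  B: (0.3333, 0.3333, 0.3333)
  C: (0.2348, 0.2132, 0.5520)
B > C > A

Key insight: Entropy is maximized by uniform distributions and minimized by concentrated distributions.

- Uniform distributions have maximum entropy log₂(3) = 1.5850 bits
- The more "peaked" or concentrated a distribution, the lower its entropy

Entropies:
  H(A) = 0.9129 bits
  H(B) = 1.5850 bits
  H(C) = 1.4394 bits

Ranking: B > C > A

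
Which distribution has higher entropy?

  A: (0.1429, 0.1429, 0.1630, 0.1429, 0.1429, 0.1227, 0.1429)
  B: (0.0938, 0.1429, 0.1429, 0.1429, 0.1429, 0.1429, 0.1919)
A

Both distributions are close to uniform, making this a harder comparison.

H(A) = 2.8032 bits
H(B) = 2.7825 bits

The distribution closer to uniform has higher entropy.
Answer: A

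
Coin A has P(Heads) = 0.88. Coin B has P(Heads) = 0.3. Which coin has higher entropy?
B

For binary distributions, entropy is maximized at p=0.5 and decreases as p moves toward 0 or 1.

H(A) = H(0.88) = 0.5294 bits
H(B) = H(0.3) = 0.8813 bits

Distribution B (p=0.3) is closer to uniform (p=0.5), so it has higher entropy.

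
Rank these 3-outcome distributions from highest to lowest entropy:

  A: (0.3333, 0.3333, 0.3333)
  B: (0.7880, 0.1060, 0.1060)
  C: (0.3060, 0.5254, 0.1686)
A > C > B

Key insight: Entropy is maximized by uniform distributions and minimized by concentrated distributions.

- Uniform distributions have maximum entropy log₂(3) = 1.5850 bits
- The more "peaked" or concentrated a distribution, the lower its entropy

Entropies:
  H(A) = 1.5850 bits
  H(B) = 0.9573 bits
  H(C) = 1.4436 bits

Ranking: A > C > B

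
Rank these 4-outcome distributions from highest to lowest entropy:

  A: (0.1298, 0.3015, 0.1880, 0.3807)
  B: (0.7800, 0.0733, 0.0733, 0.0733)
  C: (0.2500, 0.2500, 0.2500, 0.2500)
C > A > B

Key insight: Entropy is maximized by uniform distributions and minimized by concentrated distributions.

- Uniform distributions have maximum entropy log₂(4) = 2.0000 bits
- The more "peaked" or concentrated a distribution, the lower its entropy

Entropies:
  H(A) = 1.8876 bits
  H(B) = 1.1089 bits
  H(C) = 2.0000 bits

Ranking: C > A > B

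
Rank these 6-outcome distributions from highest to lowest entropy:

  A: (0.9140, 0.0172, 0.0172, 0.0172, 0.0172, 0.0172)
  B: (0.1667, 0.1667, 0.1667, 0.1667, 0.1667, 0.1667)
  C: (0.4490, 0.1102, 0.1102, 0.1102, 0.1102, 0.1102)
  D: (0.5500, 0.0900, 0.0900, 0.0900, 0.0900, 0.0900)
B > C > D > A

Key insight: Entropy is maximized by uniform distributions and minimized by concentrated distributions.

Entropies:
  H(A) = 0.6227 bits
  H(B) = 2.5850 bits
  H(C) = 2.2719 bits
  H(D) = 2.0376 bits

Ranking: B > C > D > A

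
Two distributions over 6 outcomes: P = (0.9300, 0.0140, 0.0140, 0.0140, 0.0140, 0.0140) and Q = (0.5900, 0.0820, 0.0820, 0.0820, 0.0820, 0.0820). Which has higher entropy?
Q

P is highly concentrated on one outcome (93%), making it nearly deterministic. Q spreads its mass more evenly (max 59%). The more spread-out distribution has higher entropy: H(P) ≈ 0.528 bits, H(Q) ≈ 1.928 bits.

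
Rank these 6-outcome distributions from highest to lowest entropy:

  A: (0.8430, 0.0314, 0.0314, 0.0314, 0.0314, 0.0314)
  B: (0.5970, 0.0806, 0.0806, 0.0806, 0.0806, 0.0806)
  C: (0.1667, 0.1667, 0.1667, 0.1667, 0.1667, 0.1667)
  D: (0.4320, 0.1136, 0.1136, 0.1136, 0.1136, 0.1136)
C > D > B > A

Key insight: Entropy is maximized by uniform distributions and minimized by concentrated distributions.

Entropies:
  H(A) = 0.9916 bits
  H(B) = 1.9084 bits
  H(C) = 2.5850 bits
  H(D) = 2.3055 bits

Ranking: C > D > B > A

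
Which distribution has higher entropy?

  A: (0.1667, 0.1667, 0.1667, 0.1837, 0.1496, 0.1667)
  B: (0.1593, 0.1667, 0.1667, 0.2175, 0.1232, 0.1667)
A

Both distributions are close to uniform, making this a harder comparison.

H(A) = 2.5824 bits
H(B) = 2.5655 bits

The distribution closer to uniform has higher entropy.
Answer: A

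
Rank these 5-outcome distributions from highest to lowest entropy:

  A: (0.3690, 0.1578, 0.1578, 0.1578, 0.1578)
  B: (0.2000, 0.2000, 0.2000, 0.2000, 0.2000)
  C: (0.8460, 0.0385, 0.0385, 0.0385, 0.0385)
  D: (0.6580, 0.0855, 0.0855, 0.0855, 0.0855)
B > A > D > C

Key insight: Entropy is maximized by uniform distributions and minimized by concentrated distributions.

Entropies:
  H(A) = 2.2119 bits
  H(B) = 2.3219 bits
  H(C) = 0.9278 bits
  H(D) = 1.6107 bits

Ranking: B > A > D > C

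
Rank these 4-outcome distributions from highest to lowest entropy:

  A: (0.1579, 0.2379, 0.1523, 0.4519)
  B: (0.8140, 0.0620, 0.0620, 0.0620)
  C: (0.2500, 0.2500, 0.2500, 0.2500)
C > A > B

Key insight: Entropy is maximized by uniform distributions and minimized by concentrated distributions.

- Uniform distributions have maximum entropy log₂(4) = 2.0000 bits
- The more "peaked" or concentrated a distribution, the lower its entropy

Entropies:
  H(A) = 1.8447 bits
  H(B) = 0.9878 bits
  H(C) = 2.0000 bits

Ranking: C > A > B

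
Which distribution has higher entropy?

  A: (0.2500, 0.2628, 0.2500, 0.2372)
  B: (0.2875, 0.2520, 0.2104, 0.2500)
A

Both distributions are close to uniform, making this a harder comparison.

H(A) = 1.9991 bits
H(B) = 1.9913 bits

The distribution closer to uniform has higher entropy.
Answer: A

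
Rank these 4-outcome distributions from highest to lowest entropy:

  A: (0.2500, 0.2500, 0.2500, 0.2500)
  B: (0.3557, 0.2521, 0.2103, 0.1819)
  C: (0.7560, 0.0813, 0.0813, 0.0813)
A > B > C

Key insight: Entropy is maximized by uniform distributions and minimized by concentrated distributions.

- Uniform distributions have maximum entropy log₂(4) = 2.0000 bits
- The more "peaked" or concentrated a distribution, the lower its entropy

Entropies:
  H(A) = 2.0000 bits
  H(B) = 1.9519 bits
  H(C) = 1.1884 bits

Ranking: A > B > C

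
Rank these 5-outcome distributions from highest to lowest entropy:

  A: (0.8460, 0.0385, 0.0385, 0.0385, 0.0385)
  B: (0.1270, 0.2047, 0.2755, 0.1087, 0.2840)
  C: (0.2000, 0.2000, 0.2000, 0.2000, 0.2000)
C > B > A

Key insight: Entropy is maximized by uniform distributions and minimized by concentrated distributions.

- Uniform distributions have maximum entropy log₂(5) = 2.3219 bits
- The more "peaked" or concentrated a distribution, the lower its entropy

Entropies:
  H(A) = 0.9278 bits
  H(B) = 2.2228 bits
  H(C) = 2.3219 bits

Ranking: C > B > A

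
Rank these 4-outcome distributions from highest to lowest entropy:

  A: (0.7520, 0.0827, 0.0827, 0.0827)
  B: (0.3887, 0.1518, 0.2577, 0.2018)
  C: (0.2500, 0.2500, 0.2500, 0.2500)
C > B > A

Key insight: Entropy is maximized by uniform distributions and minimized by concentrated distributions.

- Uniform distributions have maximum entropy log₂(4) = 2.0000 bits
- The more "peaked" or concentrated a distribution, the lower its entropy

Entropies:
  H(A) = 1.2012 bits
  H(B) = 1.9128 bits
  H(C) = 2.0000 bits

Ranking: C > B > A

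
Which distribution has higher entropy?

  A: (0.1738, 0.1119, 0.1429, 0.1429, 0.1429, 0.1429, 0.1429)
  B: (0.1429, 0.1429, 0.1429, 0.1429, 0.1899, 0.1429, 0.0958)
A

Both distributions are close to uniform, making this a harder comparison.

H(A) = 2.7976 bits
H(B) = 2.7846 bits

The distribution closer to uniform has higher entropy.
Answer: A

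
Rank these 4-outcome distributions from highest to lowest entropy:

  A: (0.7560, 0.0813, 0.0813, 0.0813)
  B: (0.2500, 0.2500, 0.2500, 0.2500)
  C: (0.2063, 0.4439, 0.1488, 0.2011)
B > C > A

Key insight: Entropy is maximized by uniform distributions and minimized by concentrated distributions.

- Uniform distributions have maximum entropy log₂(4) = 2.0000 bits
- The more "peaked" or concentrated a distribution, the lower its entropy

Entropies:
  H(A) = 1.1884 bits
  H(B) = 2.0000 bits
  H(C) = 1.8642 bits

Ranking: B > C > A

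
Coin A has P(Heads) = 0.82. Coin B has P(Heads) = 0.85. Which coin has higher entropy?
A

For binary distributions, entropy is maximized at p=0.5 and decreases as p moves toward 0 or 1.

H(A) = H(0.82) = 0.6801 bits
H(B) = H(0.85) = 0.6098 bits

Distribution A (p=0.82) is closer to uniform (p=0.5), so it has higher entropy.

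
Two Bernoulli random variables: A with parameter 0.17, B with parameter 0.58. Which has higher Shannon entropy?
B

For binary distributions, entropy is maximized at p=0.5 and decreases as p moves toward 0 or 1.

H(A) = H(0.17) = 0.6577 bits
H(B) = H(0.58) = 0.9815 bits

Distribution B (p=0.58) is closer to uniform (p=0.5), so it has higher entropy.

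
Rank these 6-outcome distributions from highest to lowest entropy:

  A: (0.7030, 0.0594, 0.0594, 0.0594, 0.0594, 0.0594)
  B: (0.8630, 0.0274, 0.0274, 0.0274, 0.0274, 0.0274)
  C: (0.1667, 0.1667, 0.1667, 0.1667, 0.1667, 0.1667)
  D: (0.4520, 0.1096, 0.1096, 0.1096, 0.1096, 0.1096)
C > D > A > B

Key insight: Entropy is maximized by uniform distributions and minimized by concentrated distributions.

Entropies:
  H(A) = 1.5672 bits
  H(B) = 0.8944 bits
  H(C) = 2.5850 bits
  H(D) = 2.2658 bits

Ranking: C > D > A > B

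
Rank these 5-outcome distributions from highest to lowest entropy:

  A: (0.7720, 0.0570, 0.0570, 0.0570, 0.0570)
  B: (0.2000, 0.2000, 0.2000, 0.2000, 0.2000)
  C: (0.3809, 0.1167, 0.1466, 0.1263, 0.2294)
B > C > A

Key insight: Entropy is maximized by uniform distributions and minimized by concentrated distributions.

- Uniform distributions have maximum entropy log₂(5) = 2.3219 bits
- The more "peaked" or concentrated a distribution, the lower its entropy

Entropies:
  H(A) = 1.2305 bits
  H(B) = 2.3219 bits
  H(C) = 2.1625 bits

Ranking: B > C > A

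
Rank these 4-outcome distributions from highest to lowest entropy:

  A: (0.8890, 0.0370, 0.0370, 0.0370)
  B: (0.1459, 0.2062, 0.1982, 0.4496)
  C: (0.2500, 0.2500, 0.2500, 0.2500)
C > B > A

Key insight: Entropy is maximized by uniform distributions and minimized by concentrated distributions.

- Uniform distributions have maximum entropy log₂(4) = 2.0000 bits
- The more "peaked" or concentrated a distribution, the lower its entropy

Entropies:
  H(A) = 0.6789 bits
  H(B) = 1.8562 bits
  H(C) = 2.0000 bits

Ranking: C > B > A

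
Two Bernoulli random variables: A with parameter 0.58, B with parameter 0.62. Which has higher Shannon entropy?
A

For binary distributions, entropy is maximized at p=0.5 and decreases as p moves toward 0 or 1.

H(A) = H(0.58) = 0.9815 bits
H(B) = H(0.62) = 0.9580 bits

Distribution A (p=0.58) is closer to uniform (p=0.5), so it has higher entropy.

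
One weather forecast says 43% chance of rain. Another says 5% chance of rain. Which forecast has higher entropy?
43% forecast

Treat each forecast as a Bernoulli distribution. Binary entropy is maximized at p=0.5 and falls off symmetrically toward 0 or 1. The 43% forecast is closer to 50%, so it is more uncertain. H(43%) ≈ 0.986 bits, H(5%) ≈ 0.286 bits.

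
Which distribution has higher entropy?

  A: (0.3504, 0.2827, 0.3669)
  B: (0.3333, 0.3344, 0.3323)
B

Both distributions are close to uniform, making this a harder comparison.

H(A) = 1.5761 bits
H(B) = 1.5850 bits

The distribution closer to uniform has higher entropy.
Answer: B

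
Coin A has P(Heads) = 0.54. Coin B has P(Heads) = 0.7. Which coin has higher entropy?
A

For binary distributions, entropy is maximized at p=0.5 and decreases as p moves toward 0 or 1.

H(A) = H(0.54) = 0.9954 bits
H(B) = H(0.7) = 0.8813 bits

Distribution A (p=0.54) is closer to uniform (p=0.5), so it has higher entropy.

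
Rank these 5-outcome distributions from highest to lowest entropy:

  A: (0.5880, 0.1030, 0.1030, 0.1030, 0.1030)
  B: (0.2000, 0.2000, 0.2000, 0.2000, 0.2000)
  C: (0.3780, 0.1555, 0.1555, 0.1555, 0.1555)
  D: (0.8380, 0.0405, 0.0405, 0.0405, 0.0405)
B > C > A > D

Key insight: Entropy is maximized by uniform distributions and minimized by concentrated distributions.

Entropies:
  H(A) = 1.8015 bits
  H(B) = 2.3219 bits
  H(C) = 2.2006 bits
  H(D) = 0.9631 bits

Ranking: B > C > A > D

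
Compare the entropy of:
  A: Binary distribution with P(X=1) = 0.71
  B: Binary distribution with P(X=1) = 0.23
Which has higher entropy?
A

For binary distributions, entropy is maximized at p=0.5 and decreases as p moves toward 0 or 1.

H(A) = H(0.71) = 0.8687 bits
H(B) = H(0.23) = 0.7780 bits

Distribution A (p=0.71) is closer to uniform (p=0.5), so it has higher entropy.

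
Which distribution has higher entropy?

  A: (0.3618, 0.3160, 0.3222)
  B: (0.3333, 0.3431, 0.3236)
B

Both distributions are close to uniform, making this a harder comparison.

H(A) = 1.5823 bits
H(B) = 1.5846 bits

The distribution closer to uniform has higher entropy.
Answer: B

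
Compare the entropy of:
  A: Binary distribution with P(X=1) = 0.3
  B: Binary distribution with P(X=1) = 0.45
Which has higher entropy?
B

For binary distributions, entropy is maximized at p=0.5 and decreases as p moves toward 0 or 1.

H(A) = H(0.3) = 0.8813 bits
H(B) = H(0.45) = 0.9928 bits

Distribution B (p=0.45) is closer to uniform (p=0.5), so it has higher entropy.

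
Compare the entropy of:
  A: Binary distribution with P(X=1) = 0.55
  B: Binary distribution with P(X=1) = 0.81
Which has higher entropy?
A

For binary distributions, entropy is maximized at p=0.5 and decreases as p moves toward 0 or 1.

H(A) = H(0.55) = 0.9928 bits
H(B) = H(0.81) = 0.7015 bits

Distribution A (p=0.55) is closer to uniform (p=0.5), so it has higher entropy.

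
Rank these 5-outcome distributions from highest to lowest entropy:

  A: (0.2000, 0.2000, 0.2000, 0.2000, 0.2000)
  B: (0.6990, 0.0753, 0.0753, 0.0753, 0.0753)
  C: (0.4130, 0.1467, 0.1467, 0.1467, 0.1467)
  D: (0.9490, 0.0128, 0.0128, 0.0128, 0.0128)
A > C > B > D

Key insight: Entropy is maximized by uniform distributions and minimized by concentrated distributions.

Entropies:
  H(A) = 2.3219 bits
  H(B) = 1.4845 bits
  H(C) = 2.1520 bits
  H(D) = 0.3926 bits

Ranking: A > C > B > D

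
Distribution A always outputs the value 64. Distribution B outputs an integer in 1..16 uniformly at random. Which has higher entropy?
B

A is deterministic, so H(A) = 0. B is uniform over 16 outcomes, so H(B) = log₂(16) = 4.000 bits. Any distribution with genuine randomness has higher entropy than a deterministic one.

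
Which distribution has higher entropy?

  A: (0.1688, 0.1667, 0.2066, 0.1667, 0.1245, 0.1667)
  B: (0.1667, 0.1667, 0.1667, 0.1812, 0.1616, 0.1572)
B

Both distributions are close to uniform, making this a harder comparison.

H(A) = 2.5701 bits
H(B) = 2.5836 bits

The distribution closer to uniform has higher entropy.
Answer: B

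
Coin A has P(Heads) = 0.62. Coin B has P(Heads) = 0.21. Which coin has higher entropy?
A

For binary distributions, entropy is maximized at p=0.5 and decreases as p moves toward 0 or 1.

H(A) = H(0.62) = 0.9580 bits
H(B) = H(0.21) = 0.7415 bits

Distribution A (p=0.62) is closer to uniform (p=0.5), so it has higher entropy.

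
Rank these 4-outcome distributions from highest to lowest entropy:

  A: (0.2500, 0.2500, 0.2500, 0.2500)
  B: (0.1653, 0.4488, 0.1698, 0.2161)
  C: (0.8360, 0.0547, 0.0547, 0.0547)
A > B > C

Key insight: Entropy is maximized by uniform distributions and minimized by concentrated distributions.

- Uniform distributions have maximum entropy log₂(4) = 2.0000 bits
- The more "peaked" or concentrated a distribution, the lower its entropy

Entropies:
  H(A) = 2.0000 bits
  H(B) = 1.8599 bits
  H(C) = 0.9037 bits

Ranking: A > B > C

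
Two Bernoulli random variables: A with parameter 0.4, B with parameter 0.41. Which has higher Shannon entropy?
B

For binary distributions, entropy is maximized at p=0.5 and decreases as p moves toward 0 or 1.

H(A) = H(0.4) = 0.9710 bits
H(B) = H(0.41) = 0.9765 bits

Distribution B (p=0.41) is closer to uniform (p=0.5), so it has higher entropy.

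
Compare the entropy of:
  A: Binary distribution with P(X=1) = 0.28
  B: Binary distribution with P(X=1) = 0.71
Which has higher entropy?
B

For binary distributions, entropy is maximized at p=0.5 and decreases as p moves toward 0 or 1.

H(A) = H(0.28) = 0.8555 bits
H(B) = H(0.71) = 0.8687 bits

Distribution B (p=0.71) is closer to uniform (p=0.5), so it has higher entropy.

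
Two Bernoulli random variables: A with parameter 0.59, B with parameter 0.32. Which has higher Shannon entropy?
A

For binary distributions, entropy is maximized at p=0.5 and decreases as p moves toward 0 or 1.

H(A) = H(0.59) = 0.9765 bits
H(B) = H(0.32) = 0.9044 bits

Distribution A (p=0.59) is closer to uniform (p=0.5), so it has higher entropy.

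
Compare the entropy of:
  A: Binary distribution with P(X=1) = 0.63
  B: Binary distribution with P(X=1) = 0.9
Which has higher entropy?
A

For binary distributions, entropy is maximized at p=0.5 and decreases as p moves toward 0 or 1.

H(A) = H(0.63) = 0.9507 bits
H(B) = H(0.9) = 0.4690 bits

Distribution A (p=0.63) is closer to uniform (p=0.5), so it has higher entropy.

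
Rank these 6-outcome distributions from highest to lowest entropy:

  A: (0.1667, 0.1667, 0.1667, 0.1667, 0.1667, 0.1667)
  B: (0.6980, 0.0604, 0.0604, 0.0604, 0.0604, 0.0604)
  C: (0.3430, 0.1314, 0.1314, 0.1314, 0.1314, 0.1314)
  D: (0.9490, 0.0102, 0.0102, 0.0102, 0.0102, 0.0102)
A > C > B > D

Key insight: Entropy is maximized by uniform distributions and minimized by concentrated distributions.

Entropies:
  H(A) = 2.5850 bits
  H(B) = 1.5849 bits
  H(C) = 2.4532 bits
  H(D) = 0.4090 bits

Ranking: A > C > B > D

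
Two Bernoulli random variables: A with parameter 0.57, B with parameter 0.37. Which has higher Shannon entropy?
A

For binary distributions, entropy is maximized at p=0.5 and decreases as p moves toward 0 or 1.

H(A) = H(0.57) = 0.9858 bits
H(B) = H(0.37) = 0.9507 bits

Distribution A (p=0.57) is closer to uniform (p=0.5), so it has higher entropy.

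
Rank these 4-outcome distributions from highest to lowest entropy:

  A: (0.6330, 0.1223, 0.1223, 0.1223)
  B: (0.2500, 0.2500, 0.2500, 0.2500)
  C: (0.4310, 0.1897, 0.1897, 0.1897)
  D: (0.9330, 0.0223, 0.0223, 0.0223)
B > C > A > D

Key insight: Entropy is maximized by uniform distributions and minimized by concentrated distributions.

Entropies:
  H(A) = 1.5300 bits
  H(B) = 2.0000 bits
  H(C) = 1.8881 bits
  H(D) = 0.4608 bits

Ranking: B > C > A > D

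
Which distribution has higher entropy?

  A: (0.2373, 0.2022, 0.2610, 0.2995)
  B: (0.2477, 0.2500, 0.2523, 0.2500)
B

Both distributions are close to uniform, making this a harder comparison.

H(A) = 1.9855 bits
H(B) = 2.0000 bits

The distribution closer to uniform has higher entropy.
Answer: B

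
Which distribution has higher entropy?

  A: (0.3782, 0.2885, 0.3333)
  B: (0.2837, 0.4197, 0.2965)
A

Both distributions are close to uniform, making this a harder comparison.

H(A) = 1.5762 bits
H(B) = 1.5614 bits

The distribution closer to uniform has higher entropy.
Answer: A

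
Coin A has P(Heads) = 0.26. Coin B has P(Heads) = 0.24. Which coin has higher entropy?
A

For binary distributions, entropy is maximized at p=0.5 and decreases as p moves toward 0 or 1.

H(A) = H(0.26) = 0.8267 bits
H(B) = H(0.24) = 0.7950 bits

Distribution A (p=0.26) is closer to uniform (p=0.5), so it has higher entropy.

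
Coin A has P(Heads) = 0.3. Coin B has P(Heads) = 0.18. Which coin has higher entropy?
A

For binary distributions, entropy is maximized at p=0.5 and decreases as p moves toward 0 or 1.

H(A) = H(0.3) = 0.8813 bits
H(B) = H(0.18) = 0.6801 bits

Distribution A (p=0.3) is closer to uniform (p=0.5), so it has higher entropy.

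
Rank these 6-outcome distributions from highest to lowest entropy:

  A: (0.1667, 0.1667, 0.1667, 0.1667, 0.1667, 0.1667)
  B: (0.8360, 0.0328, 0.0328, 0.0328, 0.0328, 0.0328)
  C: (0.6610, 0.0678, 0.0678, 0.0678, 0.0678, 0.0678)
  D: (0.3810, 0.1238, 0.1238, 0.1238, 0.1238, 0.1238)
A > D > C > B

Key insight: Entropy is maximized by uniform distributions and minimized by concentrated distributions.

Entropies:
  H(A) = 2.5850 bits
  H(B) = 1.0246 bits
  H(C) = 1.7110 bits
  H(D) = 2.3960 bits

Ranking: A > D > C > B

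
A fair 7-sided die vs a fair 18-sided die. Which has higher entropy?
18-sided die

Both are uniform distributions; for uniform over n outcomes, H = log₂(n). H(7-sided) = log₂(7) = 2.807 bits and H(18-sided) = log₂(18) = 4.170 bits. More outcomes in a uniform distribution means higher entropy.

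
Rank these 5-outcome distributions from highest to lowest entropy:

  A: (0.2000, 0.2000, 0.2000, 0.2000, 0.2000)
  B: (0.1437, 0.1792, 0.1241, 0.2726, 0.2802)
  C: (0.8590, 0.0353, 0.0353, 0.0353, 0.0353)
A > B > C

Key insight: Entropy is maximized by uniform distributions and minimized by concentrated distributions.

- Uniform distributions have maximum entropy log₂(5) = 2.3219 bits
- The more "peaked" or concentrated a distribution, the lower its entropy

Entropies:
  H(A) = 2.3219 bits
  H(B) = 2.2459 bits
  H(C) = 0.8689 bits

Ranking: A > B > C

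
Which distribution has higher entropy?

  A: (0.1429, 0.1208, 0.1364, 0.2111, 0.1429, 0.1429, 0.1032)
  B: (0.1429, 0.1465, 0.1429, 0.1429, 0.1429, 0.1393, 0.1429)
B

Both distributions are close to uniform, making this a harder comparison.

H(A) = 2.7752 bits
H(B) = 2.8072 bits

The distribution closer to uniform has higher entropy.
Answer: B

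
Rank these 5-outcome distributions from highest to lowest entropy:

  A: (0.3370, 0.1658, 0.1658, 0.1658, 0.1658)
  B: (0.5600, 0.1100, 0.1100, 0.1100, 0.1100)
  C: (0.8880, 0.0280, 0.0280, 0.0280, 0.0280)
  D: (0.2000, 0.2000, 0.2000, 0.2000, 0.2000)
D > A > B > C

Key insight: Entropy is maximized by uniform distributions and minimized by concentrated distributions.

Entropies:
  H(A) = 2.2479 bits
  H(B) = 1.8696 bits
  H(C) = 0.7299 bits
  H(D) = 2.3219 bits

Ranking: D > A > B > C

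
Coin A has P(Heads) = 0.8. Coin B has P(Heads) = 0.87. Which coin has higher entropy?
A

For binary distributions, entropy is maximized at p=0.5 and decreases as p moves toward 0 or 1.

H(A) = H(0.8) = 0.7219 bits
H(B) = H(0.87) = 0.5574 bits

Distribution A (p=0.8) is closer to uniform (p=0.5), so it has higher entropy.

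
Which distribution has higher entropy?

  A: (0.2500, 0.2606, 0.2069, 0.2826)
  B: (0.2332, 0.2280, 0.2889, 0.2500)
B

Both distributions are close to uniform, making this a harder comparison.

H(A) = 1.9910 bits
H(B) = 1.9936 bits

The distribution closer to uniform has higher entropy.
Answer: B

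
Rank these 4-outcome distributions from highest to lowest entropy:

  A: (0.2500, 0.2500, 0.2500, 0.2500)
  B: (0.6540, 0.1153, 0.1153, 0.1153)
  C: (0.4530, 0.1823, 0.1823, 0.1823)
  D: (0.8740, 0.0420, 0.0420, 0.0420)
A > C > B > D

Key insight: Entropy is maximized by uniform distributions and minimized by concentrated distributions.

Entropies:
  H(A) = 2.0000 bits
  H(B) = 1.4788 bits
  H(C) = 1.8606 bits
  H(D) = 0.7461 bits

Ranking: A > C > B > D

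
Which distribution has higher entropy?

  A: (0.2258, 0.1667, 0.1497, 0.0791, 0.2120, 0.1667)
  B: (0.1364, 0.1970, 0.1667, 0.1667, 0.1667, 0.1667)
B

Both distributions are close to uniform, making this a harder comparison.

H(A) = 2.5206 bits
H(B) = 2.5770 bits

The distribution closer to uniform has higher entropy.
Answer: B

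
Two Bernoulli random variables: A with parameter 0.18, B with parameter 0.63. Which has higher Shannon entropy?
B

For binary distributions, entropy is maximized at p=0.5 and decreases as p moves toward 0 or 1.

H(A) = H(0.18) = 0.6801 bits
H(B) = H(0.63) = 0.9507 bits

Distribution B (p=0.63) is closer to uniform (p=0.5), so it has higher entropy.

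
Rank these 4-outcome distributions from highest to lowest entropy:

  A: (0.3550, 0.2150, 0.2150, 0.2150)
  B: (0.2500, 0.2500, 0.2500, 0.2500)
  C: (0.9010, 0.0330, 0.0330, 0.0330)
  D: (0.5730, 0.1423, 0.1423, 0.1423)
B > A > D > C

Key insight: Entropy is maximized by uniform distributions and minimized by concentrated distributions.

Entropies:
  H(A) = 1.9608 bits
  H(B) = 2.0000 bits
  H(C) = 0.6227 bits
  H(D) = 1.6613 bits

Ranking: B > A > D > C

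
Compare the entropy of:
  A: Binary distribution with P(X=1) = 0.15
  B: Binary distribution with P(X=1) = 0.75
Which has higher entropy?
B

For binary distributions, entropy is maximized at p=0.5 and decreases as p moves toward 0 or 1.

H(A) = H(0.15) = 0.6098 bits
H(B) = H(0.75) = 0.8113 bits

Distribution B (p=0.75) is closer to uniform (p=0.5), so it has higher entropy.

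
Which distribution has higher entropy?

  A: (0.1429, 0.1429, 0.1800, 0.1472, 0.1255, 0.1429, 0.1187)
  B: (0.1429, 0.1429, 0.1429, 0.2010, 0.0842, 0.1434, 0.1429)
A

Both distributions are close to uniform, making this a harder comparison.

H(A) = 2.7961 bits
H(B) = 2.7719 bits

The distribution closer to uniform has higher entropy.
Answer: A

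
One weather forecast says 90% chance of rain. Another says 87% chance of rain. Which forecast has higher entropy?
87% forecast

Treat each forecast as a Bernoulli distribution. Binary entropy is maximized at p=0.5 and falls off symmetrically toward 0 or 1. The 87% forecast is closer to 50%, so it is more uncertain. H(90%) ≈ 0.469 bits, H(87%) ≈ 0.557 bits.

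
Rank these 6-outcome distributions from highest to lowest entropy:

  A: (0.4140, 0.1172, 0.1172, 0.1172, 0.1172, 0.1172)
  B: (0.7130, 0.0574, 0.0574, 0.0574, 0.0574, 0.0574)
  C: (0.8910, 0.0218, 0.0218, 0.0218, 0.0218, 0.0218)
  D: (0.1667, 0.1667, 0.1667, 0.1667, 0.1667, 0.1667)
D > A > B > C

Key insight: Entropy is maximized by uniform distributions and minimized by concentrated distributions.

Entropies:
  H(A) = 2.3392 bits
  H(B) = 1.5312 bits
  H(C) = 0.7500 bits
  H(D) = 2.5850 bits

Ranking: D > A > B > C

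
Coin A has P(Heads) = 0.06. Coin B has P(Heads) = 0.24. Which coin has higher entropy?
B

For binary distributions, entropy is maximized at p=0.5 and decreases as p moves toward 0 or 1.

H(A) = H(0.06) = 0.3274 bits
H(B) = H(0.24) = 0.7950 bits

Distribution B (p=0.24) is closer to uniform (p=0.5), so it has higher entropy.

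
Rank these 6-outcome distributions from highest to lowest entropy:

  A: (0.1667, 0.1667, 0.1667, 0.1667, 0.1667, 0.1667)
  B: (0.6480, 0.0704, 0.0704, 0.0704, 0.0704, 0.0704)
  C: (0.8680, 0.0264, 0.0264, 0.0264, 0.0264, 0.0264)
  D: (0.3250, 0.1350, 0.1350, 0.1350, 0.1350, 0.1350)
A > D > B > C

Key insight: Entropy is maximized by uniform distributions and minimized by concentrated distributions.

Entropies:
  H(A) = 2.5850 bits
  H(B) = 1.7532 bits
  H(C) = 0.8694 bits
  H(D) = 2.4770 bits

Ranking: A > D > B > C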